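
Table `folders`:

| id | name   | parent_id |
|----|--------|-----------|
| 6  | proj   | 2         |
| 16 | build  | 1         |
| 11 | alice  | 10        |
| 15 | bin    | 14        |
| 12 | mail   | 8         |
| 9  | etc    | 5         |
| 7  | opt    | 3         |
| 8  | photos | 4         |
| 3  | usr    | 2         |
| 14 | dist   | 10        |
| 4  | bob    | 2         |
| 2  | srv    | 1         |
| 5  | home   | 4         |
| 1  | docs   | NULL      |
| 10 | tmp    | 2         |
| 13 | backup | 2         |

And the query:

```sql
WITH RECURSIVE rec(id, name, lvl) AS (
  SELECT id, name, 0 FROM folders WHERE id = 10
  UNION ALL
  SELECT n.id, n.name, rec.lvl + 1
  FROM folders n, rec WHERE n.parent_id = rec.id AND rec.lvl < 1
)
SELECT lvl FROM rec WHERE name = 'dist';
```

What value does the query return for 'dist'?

1

Base: id=10 (tmp) at lvl 0.
Iteration 1: rows with parent_id in {10} -> alice (id 11, lvl 1), dist (id 14, lvl 1).
Iteration 2: lvl < 1 fails for all current rows; recursion stops.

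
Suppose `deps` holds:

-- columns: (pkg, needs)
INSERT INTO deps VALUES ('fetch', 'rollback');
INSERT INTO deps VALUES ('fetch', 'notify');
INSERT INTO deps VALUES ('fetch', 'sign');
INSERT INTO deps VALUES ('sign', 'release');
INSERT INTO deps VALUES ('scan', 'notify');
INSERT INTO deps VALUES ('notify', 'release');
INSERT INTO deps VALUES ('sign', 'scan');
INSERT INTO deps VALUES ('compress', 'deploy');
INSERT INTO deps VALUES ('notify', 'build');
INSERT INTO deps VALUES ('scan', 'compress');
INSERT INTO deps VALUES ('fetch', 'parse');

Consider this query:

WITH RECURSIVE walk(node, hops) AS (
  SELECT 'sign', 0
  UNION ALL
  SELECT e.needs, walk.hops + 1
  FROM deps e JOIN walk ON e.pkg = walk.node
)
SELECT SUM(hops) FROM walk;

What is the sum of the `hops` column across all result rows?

Base: (sign, hops=0).
Iteration 1: edges from {sign} -> (release, hops=1), (scan, hops=1).
Iteration 2: edges from {release,scan} -> (compress, hops=2), (notify, hops=2).
Iteration 3: edges from {compress,notify} -> (build, hops=3), (deploy, hops=3), (release, hops=3).
Iteration 4: no outgoing edges from {build,deploy,release}; recursion stops.
SUM(hops) = 0 + 1 + 1 + 2 + 2 + 3 + 3 + 3 = 15.

15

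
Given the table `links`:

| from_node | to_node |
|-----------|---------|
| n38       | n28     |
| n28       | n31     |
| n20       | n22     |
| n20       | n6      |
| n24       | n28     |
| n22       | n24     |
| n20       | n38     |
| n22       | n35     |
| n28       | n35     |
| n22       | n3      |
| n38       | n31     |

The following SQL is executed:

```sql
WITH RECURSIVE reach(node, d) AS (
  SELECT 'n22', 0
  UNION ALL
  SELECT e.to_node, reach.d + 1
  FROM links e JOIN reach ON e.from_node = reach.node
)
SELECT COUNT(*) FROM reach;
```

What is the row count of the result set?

Base: (n22, d=0).
Iteration 1: edges from {n22} -> (n24, d=1), (n3, d=1), (n35, d=1).
Iteration 2: edges from {n24,n3,n35} -> (n28, d=2).
Iteration 3: edges from {n28} -> (n31, d=3), (n35, d=3).
Iteration 4: no outgoing edges from {n31,n35}; recursion stops.
Total rows emitted: 7.

7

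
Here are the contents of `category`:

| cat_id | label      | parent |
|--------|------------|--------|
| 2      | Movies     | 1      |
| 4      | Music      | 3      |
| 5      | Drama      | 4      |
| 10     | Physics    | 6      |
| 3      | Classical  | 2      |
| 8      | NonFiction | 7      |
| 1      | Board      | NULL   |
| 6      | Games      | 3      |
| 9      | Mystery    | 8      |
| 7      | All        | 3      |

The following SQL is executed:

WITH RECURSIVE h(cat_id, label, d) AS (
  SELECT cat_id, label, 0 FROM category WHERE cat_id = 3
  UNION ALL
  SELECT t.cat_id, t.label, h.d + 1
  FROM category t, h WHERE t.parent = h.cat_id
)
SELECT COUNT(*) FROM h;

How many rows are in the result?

Base: cat_id=3 (Classical) at d 0.
Iteration 1: rows with parent in {3} -> Music (id 4, d 1), Games (id 6, d 1), All (id 7, d 1).
Iteration 2: rows with parent in {4,6,7} -> Drama (id 5, d 2), NonFiction (id 8, d 2), Physics (id 10, d 2).
Iteration 3: rows with parent in {5,8,10} -> Mystery (id 9, d 3).
Iteration 4: no rows with parent in {9}; recursion stops.
Total rows emitted: 8.

8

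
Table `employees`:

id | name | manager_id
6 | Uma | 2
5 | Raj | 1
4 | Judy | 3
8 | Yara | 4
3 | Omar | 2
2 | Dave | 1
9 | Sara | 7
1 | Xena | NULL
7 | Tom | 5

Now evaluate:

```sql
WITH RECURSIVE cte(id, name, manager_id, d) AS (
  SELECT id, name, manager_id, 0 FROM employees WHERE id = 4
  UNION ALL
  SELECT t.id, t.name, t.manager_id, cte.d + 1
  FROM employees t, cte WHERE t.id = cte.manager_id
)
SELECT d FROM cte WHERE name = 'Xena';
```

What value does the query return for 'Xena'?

3

Base: id=4 (Judy), manager_id=3, d 0.
Iteration 1: join on id=3 -> Omar (id 3, manager_id=2, d 1).
Iteration 2: join on id=2 -> Dave (id 2, manager_id=1, d 2).
Iteration 3: join on id=1 -> Xena (id 1, manager_id=NULL, d 3).
Iteration 4: manager_id is NULL; no match; recursion stops.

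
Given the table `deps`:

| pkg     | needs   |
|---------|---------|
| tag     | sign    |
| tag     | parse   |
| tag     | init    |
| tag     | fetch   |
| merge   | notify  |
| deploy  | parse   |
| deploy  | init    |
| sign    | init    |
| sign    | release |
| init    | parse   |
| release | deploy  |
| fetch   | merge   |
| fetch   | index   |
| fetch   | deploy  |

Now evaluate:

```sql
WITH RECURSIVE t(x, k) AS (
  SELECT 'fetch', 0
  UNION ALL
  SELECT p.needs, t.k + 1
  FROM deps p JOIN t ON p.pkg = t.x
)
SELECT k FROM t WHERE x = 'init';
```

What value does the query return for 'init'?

Base: (fetch, k=0).
Iteration 1: edges from {fetch} -> (deploy, k=1), (index, k=1), (merge, k=1).
Iteration 2: edges from {deploy,index,merge} -> (init, k=2), (notify, k=2), (parse, k=2).
Iteration 3: edges from {init,notify,parse} -> (parse, k=3).
Iteration 4: no outgoing edges from {parse}; recursion stops.

2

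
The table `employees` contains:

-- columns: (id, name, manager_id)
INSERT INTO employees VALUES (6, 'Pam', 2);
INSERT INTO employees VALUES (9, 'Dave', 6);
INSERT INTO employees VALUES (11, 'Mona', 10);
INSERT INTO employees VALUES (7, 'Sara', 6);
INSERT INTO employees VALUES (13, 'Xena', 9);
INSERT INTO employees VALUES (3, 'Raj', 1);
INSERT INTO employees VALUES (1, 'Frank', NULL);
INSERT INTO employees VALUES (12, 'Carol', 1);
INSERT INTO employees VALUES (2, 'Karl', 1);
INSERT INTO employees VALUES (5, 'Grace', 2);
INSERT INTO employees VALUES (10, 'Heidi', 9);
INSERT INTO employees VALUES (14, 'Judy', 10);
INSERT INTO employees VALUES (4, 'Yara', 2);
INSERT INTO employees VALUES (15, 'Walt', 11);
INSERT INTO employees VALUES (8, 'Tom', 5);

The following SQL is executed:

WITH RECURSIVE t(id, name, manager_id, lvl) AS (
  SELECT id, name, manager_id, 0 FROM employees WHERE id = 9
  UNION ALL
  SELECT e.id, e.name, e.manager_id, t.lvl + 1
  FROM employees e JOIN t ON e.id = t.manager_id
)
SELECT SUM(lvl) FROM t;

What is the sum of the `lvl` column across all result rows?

Base: id=9 (Dave), manager_id=6, lvl 0.
Iteration 1: join on id=6 -> Pam (id 6, manager_id=2, lvl 1).
Iteration 2: join on id=2 -> Karl (id 2, manager_id=1, lvl 2).
Iteration 3: join on id=1 -> Frank (id 1, manager_id=NULL, lvl 3).
Iteration 4: manager_id is NULL; no match; recursion stops.
SUM(lvl) = 0 + 1 + 2 + 3 = 6.

6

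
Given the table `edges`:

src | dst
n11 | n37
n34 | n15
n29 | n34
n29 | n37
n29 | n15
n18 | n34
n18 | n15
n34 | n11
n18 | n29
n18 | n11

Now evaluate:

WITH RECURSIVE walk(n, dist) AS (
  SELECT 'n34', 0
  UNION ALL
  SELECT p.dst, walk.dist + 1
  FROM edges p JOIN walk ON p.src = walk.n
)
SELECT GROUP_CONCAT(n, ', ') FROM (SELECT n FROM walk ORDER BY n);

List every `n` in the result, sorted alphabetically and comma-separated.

Base: (n34, dist=0).
Iteration 1: edges from {n34} -> (n11, dist=1), (n15, dist=1).
Iteration 2: edges from {n11,n15} -> (n37, dist=2).
Iteration 3: no outgoing edges from {n37}; recursion stops.

n11, n15, n34, n37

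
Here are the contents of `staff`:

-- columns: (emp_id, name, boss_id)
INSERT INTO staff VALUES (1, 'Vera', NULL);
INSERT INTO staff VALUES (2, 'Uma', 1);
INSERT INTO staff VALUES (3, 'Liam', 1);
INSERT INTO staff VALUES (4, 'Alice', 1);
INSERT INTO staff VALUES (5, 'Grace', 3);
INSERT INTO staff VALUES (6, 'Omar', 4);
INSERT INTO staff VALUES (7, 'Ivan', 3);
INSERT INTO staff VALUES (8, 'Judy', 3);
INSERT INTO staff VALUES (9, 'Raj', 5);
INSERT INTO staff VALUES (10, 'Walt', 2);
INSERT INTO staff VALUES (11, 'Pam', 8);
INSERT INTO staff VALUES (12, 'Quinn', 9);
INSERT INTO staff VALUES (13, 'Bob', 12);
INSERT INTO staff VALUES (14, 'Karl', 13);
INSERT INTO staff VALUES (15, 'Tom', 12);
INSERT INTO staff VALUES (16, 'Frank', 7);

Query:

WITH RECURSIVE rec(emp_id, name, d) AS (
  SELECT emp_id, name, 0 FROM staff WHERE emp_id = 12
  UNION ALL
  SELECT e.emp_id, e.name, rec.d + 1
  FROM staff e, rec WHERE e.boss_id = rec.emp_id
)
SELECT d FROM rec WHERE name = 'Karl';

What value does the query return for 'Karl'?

2

Base: emp_id=12 (Quinn) at d 0.
Iteration 1: rows with boss_id in {12} -> Bob (id 13, d 1), Tom (id 15, d 1).
Iteration 2: rows with boss_id in {13,15} -> Karl (id 14, d 2).
Iteration 3: no rows with boss_id in {14}; recursion stops.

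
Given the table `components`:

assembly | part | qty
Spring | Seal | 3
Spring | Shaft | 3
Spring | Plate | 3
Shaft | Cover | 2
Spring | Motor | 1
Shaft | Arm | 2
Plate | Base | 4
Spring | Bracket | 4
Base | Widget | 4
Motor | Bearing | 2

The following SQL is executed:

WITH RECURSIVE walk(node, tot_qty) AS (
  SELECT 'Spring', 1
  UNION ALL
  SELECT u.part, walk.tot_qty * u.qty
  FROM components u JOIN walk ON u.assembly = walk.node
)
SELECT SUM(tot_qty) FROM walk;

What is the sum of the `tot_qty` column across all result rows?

89

Base: (Spring, tot_qty=1).
Iteration 1: components of {Spring} -> Bracket = 1*4 = 4, Motor = 1*1 = 1, Plate = 1*3 = 3, Seal = 1*3 = 3, Shaft = 1*3 = 3.
Iteration 2: components of {Bracket,Motor,Plate,Seal,Shaft} -> Arm = 3*2 = 6, Base = 3*4 = 12, Bearing = 1*2 = 2, Cover = 3*2 = 6.
Iteration 3: components of {Arm,Base,Bearing,Cover} -> Widget = 12*4 = 48.
Iteration 4: no further components; recursion stops.
SUM(tot_qty) = 1 + 3 + 3 + 3 + 1 + 4 + 6 + 6 + 12 + 2 + 48 = 89.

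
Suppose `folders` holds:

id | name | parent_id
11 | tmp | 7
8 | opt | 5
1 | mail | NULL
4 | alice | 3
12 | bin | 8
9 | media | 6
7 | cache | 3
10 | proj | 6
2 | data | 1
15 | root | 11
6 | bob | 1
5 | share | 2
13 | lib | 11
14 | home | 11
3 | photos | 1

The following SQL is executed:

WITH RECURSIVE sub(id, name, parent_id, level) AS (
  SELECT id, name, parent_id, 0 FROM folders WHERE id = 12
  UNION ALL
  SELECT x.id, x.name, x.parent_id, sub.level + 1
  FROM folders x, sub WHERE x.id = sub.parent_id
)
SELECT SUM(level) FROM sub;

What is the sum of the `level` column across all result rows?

10

Base: id=12 (bin), parent_id=8, level 0.
Iteration 1: join on id=8 -> opt (id 8, parent_id=5, level 1).
Iteration 2: join on id=5 -> share (id 5, parent_id=2, level 2).
Iteration 3: join on id=2 -> data (id 2, parent_id=1, level 3).
Iteration 4: join on id=1 -> mail (id 1, parent_id=NULL, level 4).
Iteration 5: parent_id is NULL; no match; recursion stops.
SUM(level) = 0 + 1 + 2 + 3 + 4 = 10.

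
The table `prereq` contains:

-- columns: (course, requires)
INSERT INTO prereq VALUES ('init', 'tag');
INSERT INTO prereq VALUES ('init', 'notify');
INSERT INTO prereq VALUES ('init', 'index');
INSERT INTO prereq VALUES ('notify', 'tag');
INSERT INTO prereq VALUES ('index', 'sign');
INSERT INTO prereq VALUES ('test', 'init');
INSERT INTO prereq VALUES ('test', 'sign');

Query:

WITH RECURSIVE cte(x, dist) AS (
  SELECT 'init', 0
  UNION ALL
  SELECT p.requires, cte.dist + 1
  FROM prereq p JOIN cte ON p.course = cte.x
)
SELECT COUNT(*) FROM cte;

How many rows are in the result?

6

Base: (init, dist=0).
Iteration 1: edges from {init} -> (index, dist=1), (notify, dist=1), (tag, dist=1).
Iteration 2: edges from {index,notify,tag} -> (sign, dist=2), (tag, dist=2).
Iteration 3: no outgoing edges from {sign,tag}; recursion stops.
Total rows emitted: 6.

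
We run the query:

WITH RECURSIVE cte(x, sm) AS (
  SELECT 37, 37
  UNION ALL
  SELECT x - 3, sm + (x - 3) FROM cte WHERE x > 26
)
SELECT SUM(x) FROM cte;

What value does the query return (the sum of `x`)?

155

Base: x=37, sm=37.
Iteration 1: 37 > 26 holds -> x = 37 - 3 = 34, sm = 37 + 34 = 71.
Iteration 2: 34 > 26 holds -> x = 34 - 3 = 31, sm = 71 + 31 = 102.
Iteration 3: 31 > 26 holds -> x = 31 - 3 = 28, sm = 102 + 28 = 130.
Iteration 4: 28 > 26 holds -> x = 28 - 3 = 25, sm = 130 + 25 = 155.
Iteration 5: 25 > 26 fails; recursion stops.
SUM(x) = 37 + 34 + 31 + 28 + 25 = 155.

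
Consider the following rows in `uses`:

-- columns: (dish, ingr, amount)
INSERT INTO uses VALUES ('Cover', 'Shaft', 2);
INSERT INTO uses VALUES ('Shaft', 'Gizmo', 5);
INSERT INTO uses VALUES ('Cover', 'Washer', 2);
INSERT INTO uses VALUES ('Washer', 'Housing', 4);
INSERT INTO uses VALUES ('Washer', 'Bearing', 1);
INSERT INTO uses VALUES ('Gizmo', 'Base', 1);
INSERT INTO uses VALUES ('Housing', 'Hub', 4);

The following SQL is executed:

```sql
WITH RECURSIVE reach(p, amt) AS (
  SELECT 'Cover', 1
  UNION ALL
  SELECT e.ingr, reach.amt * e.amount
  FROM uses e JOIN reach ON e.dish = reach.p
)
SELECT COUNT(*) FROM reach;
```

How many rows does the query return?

Base: (Cover, amt=1).
Iteration 1: components of {Cover} -> Shaft = 1*2 = 2, Washer = 1*2 = 2.
Iteration 2: components of {Shaft,Washer} -> Bearing = 2*1 = 2, Gizmo = 2*5 = 10, Housing = 2*4 = 8.
Iteration 3: components of {Bearing,Gizmo,Housing} -> Base = 10*1 = 10, Hub = 8*4 = 32.
Iteration 4: no further components; recursion stops.
Total rows emitted: 8.

8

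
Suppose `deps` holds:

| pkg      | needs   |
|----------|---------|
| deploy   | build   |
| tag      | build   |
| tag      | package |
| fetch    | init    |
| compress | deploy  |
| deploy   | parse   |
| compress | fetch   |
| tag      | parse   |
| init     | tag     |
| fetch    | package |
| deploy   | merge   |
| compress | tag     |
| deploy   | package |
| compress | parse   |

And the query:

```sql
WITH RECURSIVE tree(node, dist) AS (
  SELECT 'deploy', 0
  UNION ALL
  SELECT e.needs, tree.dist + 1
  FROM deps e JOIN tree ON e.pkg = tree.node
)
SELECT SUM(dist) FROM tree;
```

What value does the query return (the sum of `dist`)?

4

Base: (deploy, dist=0).
Iteration 1: edges from {deploy} -> (build, dist=1), (merge, dist=1), (package, dist=1), (parse, dist=1).
Iteration 2: no outgoing edges from {build,merge,package,parse}; recursion stops.
SUM(dist) = 0 + 1 + 1 + 1 + 1 = 4.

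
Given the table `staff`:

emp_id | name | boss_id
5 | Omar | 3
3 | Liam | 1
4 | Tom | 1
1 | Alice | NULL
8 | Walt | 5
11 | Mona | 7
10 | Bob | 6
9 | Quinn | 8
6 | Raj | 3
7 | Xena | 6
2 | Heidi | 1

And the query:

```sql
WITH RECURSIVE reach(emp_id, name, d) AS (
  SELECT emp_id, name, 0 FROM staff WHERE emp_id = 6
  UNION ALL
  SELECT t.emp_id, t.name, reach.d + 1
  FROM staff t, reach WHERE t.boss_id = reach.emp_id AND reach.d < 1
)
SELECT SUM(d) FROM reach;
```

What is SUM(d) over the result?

2

Base: emp_id=6 (Raj) at d 0.
Iteration 1: rows with boss_id in {6} -> Xena (id 7, d 1), Bob (id 10, d 1).
Iteration 2: d < 1 fails for all current rows; recursion stops.
SUM(d) = 0 + 1 + 1 = 2.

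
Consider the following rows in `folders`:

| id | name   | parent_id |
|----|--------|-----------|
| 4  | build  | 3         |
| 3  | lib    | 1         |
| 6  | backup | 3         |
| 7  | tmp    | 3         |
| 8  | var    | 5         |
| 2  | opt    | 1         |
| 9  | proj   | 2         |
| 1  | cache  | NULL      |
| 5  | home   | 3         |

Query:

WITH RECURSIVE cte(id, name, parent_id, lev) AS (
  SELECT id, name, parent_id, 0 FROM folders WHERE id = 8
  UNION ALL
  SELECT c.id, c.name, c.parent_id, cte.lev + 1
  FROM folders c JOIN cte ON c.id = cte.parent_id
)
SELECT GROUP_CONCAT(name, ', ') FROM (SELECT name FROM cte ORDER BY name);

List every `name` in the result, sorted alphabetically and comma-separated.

cache, home, lib, var

Base: id=8 (var), parent_id=5, lev 0.
Iteration 1: join on id=5 -> home (id 5, parent_id=3, lev 1).
Iteration 2: join on id=3 -> lib (id 3, parent_id=1, lev 2).
Iteration 3: join on id=1 -> cache (id 1, parent_id=NULL, lev 3).
Iteration 4: parent_id is NULL; no match; recursion stops.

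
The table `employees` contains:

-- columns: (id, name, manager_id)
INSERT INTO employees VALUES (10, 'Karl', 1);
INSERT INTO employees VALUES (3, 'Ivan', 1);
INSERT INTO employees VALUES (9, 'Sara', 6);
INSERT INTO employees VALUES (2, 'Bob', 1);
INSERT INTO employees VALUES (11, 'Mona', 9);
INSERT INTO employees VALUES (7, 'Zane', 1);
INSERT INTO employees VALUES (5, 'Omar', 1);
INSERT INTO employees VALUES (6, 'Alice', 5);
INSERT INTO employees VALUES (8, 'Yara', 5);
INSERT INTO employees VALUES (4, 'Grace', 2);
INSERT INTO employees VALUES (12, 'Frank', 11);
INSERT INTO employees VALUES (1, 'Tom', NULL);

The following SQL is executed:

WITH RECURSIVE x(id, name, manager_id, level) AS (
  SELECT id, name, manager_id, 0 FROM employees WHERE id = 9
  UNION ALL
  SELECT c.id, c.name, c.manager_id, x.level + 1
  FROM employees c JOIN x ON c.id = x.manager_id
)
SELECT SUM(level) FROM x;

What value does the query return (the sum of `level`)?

Base: id=9 (Sara), manager_id=6, level 0.
Iteration 1: join on id=6 -> Alice (id 6, manager_id=5, level 1).
Iteration 2: join on id=5 -> Omar (id 5, manager_id=1, level 2).
Iteration 3: join on id=1 -> Tom (id 1, manager_id=NULL, level 3).
Iteration 4: manager_id is NULL; no match; recursion stops.
SUM(level) = 0 + 1 + 2 + 3 = 6.

6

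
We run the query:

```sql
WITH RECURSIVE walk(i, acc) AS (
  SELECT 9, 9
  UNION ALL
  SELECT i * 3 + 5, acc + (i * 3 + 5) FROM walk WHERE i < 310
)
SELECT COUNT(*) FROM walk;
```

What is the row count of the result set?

Base: i=9, acc=9.
Iteration 1: 9 < 310 holds -> i = 9 * 3 + 5 = 32, acc = 9 + 32 = 41.
Iteration 2: 32 < 310 holds -> i = 32 * 3 + 5 = 101, acc = 41 + 101 = 142.
Iteration 3: 101 < 310 holds -> i = 101 * 3 + 5 = 308, acc = 142 + 308 = 450.
Iteration 4: 308 < 310 holds -> i = 308 * 3 + 5 = 929, acc = 450 + 929 = 1379.
Iteration 5: 929 < 310 fails; recursion stops.
Total rows emitted: 5.

5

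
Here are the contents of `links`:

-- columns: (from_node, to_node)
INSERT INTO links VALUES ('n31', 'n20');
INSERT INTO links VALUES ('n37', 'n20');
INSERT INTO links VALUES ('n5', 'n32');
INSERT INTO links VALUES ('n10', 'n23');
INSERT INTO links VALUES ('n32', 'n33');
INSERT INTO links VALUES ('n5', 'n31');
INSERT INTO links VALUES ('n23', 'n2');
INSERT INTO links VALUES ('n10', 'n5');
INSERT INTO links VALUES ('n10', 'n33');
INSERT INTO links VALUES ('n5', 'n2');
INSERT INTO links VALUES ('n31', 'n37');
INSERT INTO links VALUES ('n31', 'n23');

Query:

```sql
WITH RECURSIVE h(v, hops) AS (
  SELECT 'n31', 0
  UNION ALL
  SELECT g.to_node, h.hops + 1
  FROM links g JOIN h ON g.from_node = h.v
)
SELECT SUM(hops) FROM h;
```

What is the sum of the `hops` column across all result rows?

Base: (n31, hops=0).
Iteration 1: edges from {n31} -> (n20, hops=1), (n23, hops=1), (n37, hops=1).
Iteration 2: edges from {n20,n23,n37} -> (n2, hops=2), (n20, hops=2).
Iteration 3: no outgoing edges from {n2,n20}; recursion stops.
SUM(hops) = 0 + 1 + 1 + 1 + 2 + 2 = 7.

7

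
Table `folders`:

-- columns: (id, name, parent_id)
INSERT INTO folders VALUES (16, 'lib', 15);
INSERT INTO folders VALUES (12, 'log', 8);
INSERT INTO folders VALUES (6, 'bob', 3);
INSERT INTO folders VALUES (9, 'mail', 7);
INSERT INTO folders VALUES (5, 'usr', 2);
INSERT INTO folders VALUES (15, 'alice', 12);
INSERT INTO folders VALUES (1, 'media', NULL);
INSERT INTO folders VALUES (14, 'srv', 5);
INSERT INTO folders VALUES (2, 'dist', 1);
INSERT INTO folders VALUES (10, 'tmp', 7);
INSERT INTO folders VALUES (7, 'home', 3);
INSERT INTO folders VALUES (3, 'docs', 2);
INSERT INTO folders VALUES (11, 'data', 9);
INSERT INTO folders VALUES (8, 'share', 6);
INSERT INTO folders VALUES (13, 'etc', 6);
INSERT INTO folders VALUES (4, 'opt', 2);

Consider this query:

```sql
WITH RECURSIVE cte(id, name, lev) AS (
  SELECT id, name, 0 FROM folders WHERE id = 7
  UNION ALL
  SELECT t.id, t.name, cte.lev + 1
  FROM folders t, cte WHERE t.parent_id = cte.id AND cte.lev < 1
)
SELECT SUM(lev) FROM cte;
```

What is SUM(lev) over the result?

Base: id=7 (home) at lev 0.
Iteration 1: rows with parent_id in {7} -> mail (id 9, lev 1), tmp (id 10, lev 1).
Iteration 2: lev < 1 fails for all current rows; recursion stops.
SUM(lev) = 0 + 1 + 1 = 2.

2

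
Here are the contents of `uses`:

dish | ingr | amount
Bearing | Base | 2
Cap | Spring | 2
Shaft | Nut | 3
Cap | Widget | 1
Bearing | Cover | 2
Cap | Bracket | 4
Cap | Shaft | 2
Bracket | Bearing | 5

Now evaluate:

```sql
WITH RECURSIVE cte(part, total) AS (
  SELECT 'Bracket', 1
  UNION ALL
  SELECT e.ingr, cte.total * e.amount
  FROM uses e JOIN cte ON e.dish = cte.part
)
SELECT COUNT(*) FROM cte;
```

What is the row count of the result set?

Base: (Bracket, total=1).
Iteration 1: components of {Bracket} -> Bearing = 1*5 = 5.
Iteration 2: components of {Bearing} -> Base = 5*2 = 10, Cover = 5*2 = 10.
Iteration 3: no further components; recursion stops.
Total rows emitted: 4.

4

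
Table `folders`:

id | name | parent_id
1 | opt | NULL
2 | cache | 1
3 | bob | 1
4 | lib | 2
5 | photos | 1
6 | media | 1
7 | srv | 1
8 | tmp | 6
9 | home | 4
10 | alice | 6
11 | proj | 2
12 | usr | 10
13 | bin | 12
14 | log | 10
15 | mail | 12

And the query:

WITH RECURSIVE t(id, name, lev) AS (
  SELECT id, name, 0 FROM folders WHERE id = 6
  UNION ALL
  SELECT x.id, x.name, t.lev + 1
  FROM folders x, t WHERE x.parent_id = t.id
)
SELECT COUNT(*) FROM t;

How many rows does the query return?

Base: id=6 (media) at lev 0.
Iteration 1: rows with parent_id in {6} -> tmp (id 8, lev 1), alice (id 10, lev 1).
Iteration 2: rows with parent_id in {8,10} -> usr (id 12, lev 2), log (id 14, lev 2).
Iteration 3: rows with parent_id in {12,14} -> bin (id 13, lev 3), mail (id 15, lev 3).
Iteration 4: no rows with parent_id in {13,15}; recursion stops.
Total rows emitted: 7.

7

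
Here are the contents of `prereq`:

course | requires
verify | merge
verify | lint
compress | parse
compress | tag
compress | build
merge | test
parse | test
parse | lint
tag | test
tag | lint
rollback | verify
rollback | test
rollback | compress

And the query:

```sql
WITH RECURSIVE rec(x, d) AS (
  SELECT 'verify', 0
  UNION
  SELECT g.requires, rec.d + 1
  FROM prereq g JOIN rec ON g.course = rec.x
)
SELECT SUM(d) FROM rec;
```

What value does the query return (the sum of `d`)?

Base: (verify, d=0).
Iteration 1: edges from {verify} -> (lint, d=1), (merge, d=1).
Iteration 2: edges from {lint,merge} -> (test, d=2).
Iteration 3: no outgoing edges from {test}; recursion stops.
SUM(d) = 0 + 1 + 1 + 2 = 4.

4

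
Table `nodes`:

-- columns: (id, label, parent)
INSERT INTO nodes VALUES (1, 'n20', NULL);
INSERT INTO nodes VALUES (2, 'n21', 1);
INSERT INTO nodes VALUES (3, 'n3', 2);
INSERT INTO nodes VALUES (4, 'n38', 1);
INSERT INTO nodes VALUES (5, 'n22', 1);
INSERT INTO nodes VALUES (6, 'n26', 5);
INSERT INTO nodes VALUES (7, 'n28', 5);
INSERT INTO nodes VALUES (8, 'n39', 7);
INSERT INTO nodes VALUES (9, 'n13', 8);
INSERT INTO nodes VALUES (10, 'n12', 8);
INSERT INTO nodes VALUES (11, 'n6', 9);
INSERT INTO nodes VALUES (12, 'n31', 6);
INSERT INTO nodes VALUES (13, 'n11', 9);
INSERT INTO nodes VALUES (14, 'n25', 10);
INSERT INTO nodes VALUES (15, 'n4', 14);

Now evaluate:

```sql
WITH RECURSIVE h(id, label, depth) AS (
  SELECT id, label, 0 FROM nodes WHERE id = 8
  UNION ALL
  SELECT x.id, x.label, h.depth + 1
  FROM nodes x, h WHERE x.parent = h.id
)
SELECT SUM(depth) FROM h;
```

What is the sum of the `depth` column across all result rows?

11

Base: id=8 (n39) at depth 0.
Iteration 1: rows with parent in {8} -> n13 (id 9, depth 1), n12 (id 10, depth 1).
Iteration 2: rows with parent in {9,10} -> n6 (id 11, depth 2), n11 (id 13, depth 2), n25 (id 14, depth 2).
Iteration 3: rows with parent in {11,13,14} -> n4 (id 15, depth 3).
Iteration 4: no rows with parent in {15}; recursion stops.
SUM(depth) = 0 + 1 + 1 + 2 + 2 + 2 + 3 = 11.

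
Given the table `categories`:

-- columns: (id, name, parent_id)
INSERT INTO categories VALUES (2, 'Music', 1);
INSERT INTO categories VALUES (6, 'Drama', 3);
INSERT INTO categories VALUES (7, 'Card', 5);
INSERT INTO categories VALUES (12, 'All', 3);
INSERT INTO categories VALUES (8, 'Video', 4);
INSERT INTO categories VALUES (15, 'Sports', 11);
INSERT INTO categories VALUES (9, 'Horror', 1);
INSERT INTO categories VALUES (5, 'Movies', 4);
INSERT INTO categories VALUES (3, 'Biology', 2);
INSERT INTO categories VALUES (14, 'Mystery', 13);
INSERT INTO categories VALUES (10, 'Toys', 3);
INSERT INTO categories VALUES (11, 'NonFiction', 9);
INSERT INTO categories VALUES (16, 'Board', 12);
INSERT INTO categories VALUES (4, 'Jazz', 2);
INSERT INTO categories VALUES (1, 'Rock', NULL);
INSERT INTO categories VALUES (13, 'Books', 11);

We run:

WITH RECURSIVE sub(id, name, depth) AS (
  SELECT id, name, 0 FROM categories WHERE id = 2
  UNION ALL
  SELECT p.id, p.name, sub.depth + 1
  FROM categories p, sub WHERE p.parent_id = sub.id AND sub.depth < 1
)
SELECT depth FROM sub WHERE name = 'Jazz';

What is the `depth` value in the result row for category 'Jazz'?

Base: id=2 (Music) at depth 0.
Iteration 1: rows with parent_id in {2} -> Biology (id 3, depth 1), Jazz (id 4, depth 1).
Iteration 2: depth < 1 fails for all current rows; recursion stops.

1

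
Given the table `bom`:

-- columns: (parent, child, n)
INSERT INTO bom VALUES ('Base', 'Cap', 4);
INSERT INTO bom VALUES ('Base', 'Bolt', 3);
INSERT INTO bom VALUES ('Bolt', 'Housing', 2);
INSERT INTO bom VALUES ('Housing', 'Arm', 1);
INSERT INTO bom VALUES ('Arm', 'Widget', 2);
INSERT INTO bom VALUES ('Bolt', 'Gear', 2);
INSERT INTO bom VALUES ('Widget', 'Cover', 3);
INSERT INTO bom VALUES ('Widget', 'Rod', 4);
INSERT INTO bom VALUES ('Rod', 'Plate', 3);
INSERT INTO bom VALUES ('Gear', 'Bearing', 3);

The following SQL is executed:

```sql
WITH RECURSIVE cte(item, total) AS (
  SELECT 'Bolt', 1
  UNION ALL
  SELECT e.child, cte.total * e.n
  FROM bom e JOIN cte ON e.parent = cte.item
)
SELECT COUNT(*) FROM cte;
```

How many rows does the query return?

9

Base: (Bolt, total=1).
Iteration 1: components of {Bolt} -> Gear = 1*2 = 2, Housing = 1*2 = 2.
Iteration 2: components of {Gear,Housing} -> Arm = 2*1 = 2, Bearing = 2*3 = 6.
Iteration 3: components of {Arm,Bearing} -> Widget = 2*2 = 4.
Iteration 4: components of {Widget} -> Cover = 4*3 = 12, Rod = 4*4 = 16.
Iteration 5: components of {Cover,Rod} -> Plate = 16*3 = 48.
Iteration 6: no further components; recursion stops.
Total rows emitted: 9.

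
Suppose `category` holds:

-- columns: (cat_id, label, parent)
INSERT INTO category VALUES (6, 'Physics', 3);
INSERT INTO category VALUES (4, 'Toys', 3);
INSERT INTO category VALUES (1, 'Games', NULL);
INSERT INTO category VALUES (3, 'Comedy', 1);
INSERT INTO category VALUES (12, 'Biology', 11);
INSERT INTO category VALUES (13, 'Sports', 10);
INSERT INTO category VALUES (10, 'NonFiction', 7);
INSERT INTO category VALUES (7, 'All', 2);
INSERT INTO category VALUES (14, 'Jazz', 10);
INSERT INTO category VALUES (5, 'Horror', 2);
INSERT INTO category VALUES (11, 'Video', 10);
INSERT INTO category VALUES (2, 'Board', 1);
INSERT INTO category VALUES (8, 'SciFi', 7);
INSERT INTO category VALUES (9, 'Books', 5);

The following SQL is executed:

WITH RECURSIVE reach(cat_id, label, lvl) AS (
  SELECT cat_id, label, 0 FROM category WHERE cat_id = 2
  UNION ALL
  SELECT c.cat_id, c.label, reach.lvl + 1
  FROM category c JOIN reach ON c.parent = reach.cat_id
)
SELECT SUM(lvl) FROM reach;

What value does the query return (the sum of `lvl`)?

21

Base: cat_id=2 (Board) at lvl 0.
Iteration 1: rows with parent in {2} -> Horror (id 5, lvl 1), All (id 7, lvl 1).
Iteration 2: rows with parent in {5,7} -> SciFi (id 8, lvl 2), Books (id 9, lvl 2), NonFiction (id 10, lvl 2).
Iteration 3: rows with parent in {8,9,10} -> Video (id 11, lvl 3), Sports (id 13, lvl 3), Jazz (id 14, lvl 3).
Iteration 4: rows with parent in {11,13,14} -> Biology (id 12, lvl 4).
Iteration 5: no rows with parent in {12}; recursion stops.
SUM(lvl) = 0 + 1 + 1 + 2 + 2 + 2 + 3 + 3 + 3 + 4 = 21.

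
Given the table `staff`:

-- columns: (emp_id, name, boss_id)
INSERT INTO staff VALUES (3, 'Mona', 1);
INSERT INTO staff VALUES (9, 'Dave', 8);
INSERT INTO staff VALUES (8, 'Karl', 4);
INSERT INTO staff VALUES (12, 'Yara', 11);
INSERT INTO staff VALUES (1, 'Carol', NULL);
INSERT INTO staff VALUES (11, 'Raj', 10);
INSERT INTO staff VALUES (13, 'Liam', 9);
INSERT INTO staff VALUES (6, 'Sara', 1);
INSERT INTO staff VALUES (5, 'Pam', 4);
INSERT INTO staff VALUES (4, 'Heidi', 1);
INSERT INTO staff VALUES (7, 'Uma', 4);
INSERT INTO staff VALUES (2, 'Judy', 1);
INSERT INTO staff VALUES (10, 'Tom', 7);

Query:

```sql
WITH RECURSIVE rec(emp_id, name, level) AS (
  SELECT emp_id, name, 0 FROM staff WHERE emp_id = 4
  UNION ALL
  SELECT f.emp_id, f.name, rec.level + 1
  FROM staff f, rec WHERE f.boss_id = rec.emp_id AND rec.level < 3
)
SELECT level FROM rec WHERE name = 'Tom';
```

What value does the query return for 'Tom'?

2

Base: emp_id=4 (Heidi) at level 0.
Iteration 1: rows with boss_id in {4} -> Pam (id 5, level 1), Uma (id 7, level 1), Karl (id 8, level 1).
Iteration 2: rows with boss_id in {5,7,8} -> Dave (id 9, level 2), Tom (id 10, level 2).
Iteration 3: rows with boss_id in {9,10} -> Raj (id 11, level 3), Liam (id 13, level 3).
Iteration 4: level < 3 fails for all current rows; recursion stops.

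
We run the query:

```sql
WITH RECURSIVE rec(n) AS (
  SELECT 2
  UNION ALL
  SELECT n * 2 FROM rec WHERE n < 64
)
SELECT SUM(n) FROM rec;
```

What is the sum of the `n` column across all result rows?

Base: n=2.
Iteration 1: 2 < 64 holds -> n = 2 * 2 = 4.
Iteration 2: 4 < 64 holds -> n = 4 * 2 = 8.
Iteration 3: 8 < 64 holds -> n = 8 * 2 = 16.
Iteration 4: 16 < 64 holds -> n = 16 * 2 = 32.
Iteration 5: 32 < 64 holds -> n = 32 * 2 = 64.
Iteration 6: 64 < 64 fails; recursion stops.
SUM(n) = 2 + 4 + 8 + 16 + 32 + 64 = 126.

126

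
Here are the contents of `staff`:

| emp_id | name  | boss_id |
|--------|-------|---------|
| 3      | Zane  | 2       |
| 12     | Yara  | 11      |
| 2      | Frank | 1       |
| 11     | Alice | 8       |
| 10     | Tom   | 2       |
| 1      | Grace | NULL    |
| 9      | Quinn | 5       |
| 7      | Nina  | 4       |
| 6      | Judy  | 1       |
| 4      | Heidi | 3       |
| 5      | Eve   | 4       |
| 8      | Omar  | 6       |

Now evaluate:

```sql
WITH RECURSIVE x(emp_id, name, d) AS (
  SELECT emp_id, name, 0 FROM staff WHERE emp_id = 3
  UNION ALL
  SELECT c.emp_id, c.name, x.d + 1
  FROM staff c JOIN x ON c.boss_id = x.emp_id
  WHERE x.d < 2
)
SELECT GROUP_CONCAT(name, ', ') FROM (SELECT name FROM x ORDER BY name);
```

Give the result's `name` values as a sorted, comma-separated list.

Eve, Heidi, Nina, Zane

Base: emp_id=3 (Zane) at d 0.
Iteration 1: rows with boss_id in {3} -> Heidi (id 4, d 1).
Iteration 2: rows with boss_id in {4} -> Eve (id 5, d 2), Nina (id 7, d 2).
Iteration 3: d < 2 fails for all current rows; recursion stops.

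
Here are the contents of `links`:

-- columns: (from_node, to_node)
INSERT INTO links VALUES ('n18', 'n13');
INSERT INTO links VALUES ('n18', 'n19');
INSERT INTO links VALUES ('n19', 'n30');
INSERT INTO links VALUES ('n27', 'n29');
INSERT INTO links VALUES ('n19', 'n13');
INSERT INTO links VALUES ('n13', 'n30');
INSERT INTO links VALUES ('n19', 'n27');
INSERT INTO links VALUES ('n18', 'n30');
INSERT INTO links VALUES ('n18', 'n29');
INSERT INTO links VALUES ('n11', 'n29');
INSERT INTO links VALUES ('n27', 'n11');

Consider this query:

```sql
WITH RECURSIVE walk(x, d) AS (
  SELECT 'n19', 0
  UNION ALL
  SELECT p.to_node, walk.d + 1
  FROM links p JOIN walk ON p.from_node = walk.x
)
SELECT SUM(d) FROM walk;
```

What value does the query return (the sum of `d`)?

12

Base: (n19, d=0).
Iteration 1: edges from {n19} -> (n13, d=1), (n27, d=1), (n30, d=1).
Iteration 2: edges from {n13,n27,n30} -> (n11, d=2), (n29, d=2), (n30, d=2).
Iteration 3: edges from {n11,n29,n30} -> (n29, d=3).
Iteration 4: no outgoing edges from {n29}; recursion stops.
SUM(d) = 0 + 1 + 1 + 1 + 2 + 2 + 2 + 3 = 12.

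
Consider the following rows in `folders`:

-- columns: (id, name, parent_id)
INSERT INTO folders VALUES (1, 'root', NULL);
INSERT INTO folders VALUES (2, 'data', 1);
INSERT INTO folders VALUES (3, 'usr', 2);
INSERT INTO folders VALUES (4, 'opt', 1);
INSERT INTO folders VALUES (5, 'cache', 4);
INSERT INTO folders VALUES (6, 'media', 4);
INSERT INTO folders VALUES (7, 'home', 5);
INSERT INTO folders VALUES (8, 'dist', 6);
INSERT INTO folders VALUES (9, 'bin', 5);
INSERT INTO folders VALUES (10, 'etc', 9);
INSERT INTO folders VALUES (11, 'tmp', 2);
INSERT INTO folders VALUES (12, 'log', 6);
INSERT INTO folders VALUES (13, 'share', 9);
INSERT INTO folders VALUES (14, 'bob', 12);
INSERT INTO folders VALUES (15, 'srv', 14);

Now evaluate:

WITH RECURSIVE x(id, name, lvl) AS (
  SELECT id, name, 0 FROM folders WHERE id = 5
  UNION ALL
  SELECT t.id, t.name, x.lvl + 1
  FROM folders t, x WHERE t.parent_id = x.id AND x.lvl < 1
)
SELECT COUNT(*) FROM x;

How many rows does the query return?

Base: id=5 (cache) at lvl 0.
Iteration 1: rows with parent_id in {5} -> home (id 7, lvl 1), bin (id 9, lvl 1).
Iteration 2: lvl < 1 fails for all current rows; recursion stops.
Total rows emitted: 3.

3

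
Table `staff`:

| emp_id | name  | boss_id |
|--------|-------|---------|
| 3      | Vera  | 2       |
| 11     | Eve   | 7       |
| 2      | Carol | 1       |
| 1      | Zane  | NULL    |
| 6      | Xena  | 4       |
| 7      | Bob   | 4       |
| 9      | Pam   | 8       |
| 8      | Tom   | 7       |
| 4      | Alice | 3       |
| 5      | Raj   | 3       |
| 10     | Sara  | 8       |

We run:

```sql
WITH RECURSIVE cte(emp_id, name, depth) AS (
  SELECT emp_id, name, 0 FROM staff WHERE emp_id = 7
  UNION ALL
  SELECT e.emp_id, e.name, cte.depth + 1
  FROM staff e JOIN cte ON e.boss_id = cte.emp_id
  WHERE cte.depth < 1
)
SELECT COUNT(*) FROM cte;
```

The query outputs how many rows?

3

Base: emp_id=7 (Bob) at depth 0.
Iteration 1: rows with boss_id in {7} -> Tom (id 8, depth 1), Eve (id 11, depth 1).
Iteration 2: depth < 1 fails for all current rows; recursion stops.
Total rows emitted: 3.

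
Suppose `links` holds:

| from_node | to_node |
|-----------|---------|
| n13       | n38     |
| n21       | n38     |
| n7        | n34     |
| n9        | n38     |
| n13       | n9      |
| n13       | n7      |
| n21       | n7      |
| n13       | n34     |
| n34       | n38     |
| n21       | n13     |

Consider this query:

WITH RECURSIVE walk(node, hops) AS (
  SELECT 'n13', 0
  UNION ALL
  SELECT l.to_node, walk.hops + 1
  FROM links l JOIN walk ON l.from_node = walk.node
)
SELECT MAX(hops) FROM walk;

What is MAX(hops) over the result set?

3

Base: (n13, hops=0).
Iteration 1: edges from {n13} -> (n34, hops=1), (n38, hops=1), (n7, hops=1), (n9, hops=1).
Iteration 2: edges from {n34,n38,n7,n9} -> (n34, hops=2), (n38, hops=2) x2. [UNION ALL keeps all 3 new rows, including repeats]
Iteration 3: edges from {n34,n38} -> (n38, hops=3).
Iteration 4: no outgoing edges from {n38}; recursion stops.
hops values: 0, 1, 1, 1, 1, 2, 2, 2, 3; the maximum is 3.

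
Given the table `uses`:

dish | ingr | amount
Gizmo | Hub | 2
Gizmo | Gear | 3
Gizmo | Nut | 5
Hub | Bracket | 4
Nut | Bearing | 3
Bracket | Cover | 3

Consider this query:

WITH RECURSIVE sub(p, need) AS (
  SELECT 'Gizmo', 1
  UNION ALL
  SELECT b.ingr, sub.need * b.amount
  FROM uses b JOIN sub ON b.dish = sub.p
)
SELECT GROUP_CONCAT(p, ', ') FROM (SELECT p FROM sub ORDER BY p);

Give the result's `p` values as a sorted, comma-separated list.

Base: (Gizmo, need=1).
Iteration 1: components of {Gizmo} -> Gear = 1*3 = 3, Hub = 1*2 = 2, Nut = 1*5 = 5.
Iteration 2: components of {Gear,Hub,Nut} -> Bearing = 5*3 = 15, Bracket = 2*4 = 8.
Iteration 3: components of {Bearing,Bracket} -> Cover = 8*3 = 24.
Iteration 4: no further components; recursion stops.

Bearing, Bracket, Cover, Gear, Gizmo, Hub, Nut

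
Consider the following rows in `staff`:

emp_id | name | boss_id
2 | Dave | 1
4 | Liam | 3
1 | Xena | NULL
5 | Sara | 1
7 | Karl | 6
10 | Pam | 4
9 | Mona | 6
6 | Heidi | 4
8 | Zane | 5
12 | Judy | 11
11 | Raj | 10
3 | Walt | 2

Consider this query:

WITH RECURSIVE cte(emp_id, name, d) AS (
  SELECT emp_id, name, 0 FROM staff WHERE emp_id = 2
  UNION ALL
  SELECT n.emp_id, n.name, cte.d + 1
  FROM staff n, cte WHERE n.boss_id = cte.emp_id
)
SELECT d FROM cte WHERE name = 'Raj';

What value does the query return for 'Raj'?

Base: emp_id=2 (Dave) at d 0.
Iteration 1: rows with boss_id in {2} -> Walt (id 3, d 1).
Iteration 2: rows with boss_id in {3} -> Liam (id 4, d 2).
Iteration 3: rows with boss_id in {4} -> Heidi (id 6, d 3), Pam (id 10, d 3).
Iteration 4: rows with boss_id in {6,10} -> Karl (id 7, d 4), Mona (id 9, d 4), Raj (id 11, d 4).
Iteration 5: rows with boss_id in {7,9,11} -> Judy (id 12, d 5).
Iteration 6: no rows with boss_id in {12}; recursion stops.

4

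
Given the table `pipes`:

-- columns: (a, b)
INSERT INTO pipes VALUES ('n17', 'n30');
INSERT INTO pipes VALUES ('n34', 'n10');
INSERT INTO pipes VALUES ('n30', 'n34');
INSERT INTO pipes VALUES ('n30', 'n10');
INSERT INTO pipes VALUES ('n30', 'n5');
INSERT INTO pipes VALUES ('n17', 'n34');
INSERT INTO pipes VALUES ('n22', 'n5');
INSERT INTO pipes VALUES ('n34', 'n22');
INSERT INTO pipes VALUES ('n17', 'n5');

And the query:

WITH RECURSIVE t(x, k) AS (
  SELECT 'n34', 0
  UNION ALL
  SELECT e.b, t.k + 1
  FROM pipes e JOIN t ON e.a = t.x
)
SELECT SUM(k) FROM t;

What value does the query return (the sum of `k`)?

Base: (n34, k=0).
Iteration 1: edges from {n34} -> (n10, k=1), (n22, k=1).
Iteration 2: edges from {n10,n22} -> (n5, k=2).
Iteration 3: no outgoing edges from {n5}; recursion stops.
SUM(k) = 0 + 1 + 1 + 2 = 4.

4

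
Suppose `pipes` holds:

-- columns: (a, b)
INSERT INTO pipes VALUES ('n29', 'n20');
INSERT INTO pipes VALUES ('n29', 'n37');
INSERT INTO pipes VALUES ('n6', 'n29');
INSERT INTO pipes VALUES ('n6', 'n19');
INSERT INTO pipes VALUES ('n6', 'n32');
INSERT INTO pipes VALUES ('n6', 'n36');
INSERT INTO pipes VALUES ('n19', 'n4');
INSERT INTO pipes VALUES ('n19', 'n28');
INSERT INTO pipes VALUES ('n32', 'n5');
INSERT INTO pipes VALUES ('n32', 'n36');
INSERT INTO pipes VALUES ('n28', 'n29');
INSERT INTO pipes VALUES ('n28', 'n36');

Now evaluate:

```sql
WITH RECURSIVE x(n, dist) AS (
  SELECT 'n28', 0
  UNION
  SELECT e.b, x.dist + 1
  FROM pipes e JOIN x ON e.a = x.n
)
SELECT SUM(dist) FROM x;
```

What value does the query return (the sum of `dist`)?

Base: (n28, dist=0).
Iteration 1: edges from {n28} -> (n29, dist=1), (n36, dist=1).
Iteration 2: edges from {n29,n36} -> (n20, dist=2), (n37, dist=2).
Iteration 3: no outgoing edges from {n20,n37}; recursion stops.
SUM(dist) = 0 + 1 + 1 + 2 + 2 = 6.

6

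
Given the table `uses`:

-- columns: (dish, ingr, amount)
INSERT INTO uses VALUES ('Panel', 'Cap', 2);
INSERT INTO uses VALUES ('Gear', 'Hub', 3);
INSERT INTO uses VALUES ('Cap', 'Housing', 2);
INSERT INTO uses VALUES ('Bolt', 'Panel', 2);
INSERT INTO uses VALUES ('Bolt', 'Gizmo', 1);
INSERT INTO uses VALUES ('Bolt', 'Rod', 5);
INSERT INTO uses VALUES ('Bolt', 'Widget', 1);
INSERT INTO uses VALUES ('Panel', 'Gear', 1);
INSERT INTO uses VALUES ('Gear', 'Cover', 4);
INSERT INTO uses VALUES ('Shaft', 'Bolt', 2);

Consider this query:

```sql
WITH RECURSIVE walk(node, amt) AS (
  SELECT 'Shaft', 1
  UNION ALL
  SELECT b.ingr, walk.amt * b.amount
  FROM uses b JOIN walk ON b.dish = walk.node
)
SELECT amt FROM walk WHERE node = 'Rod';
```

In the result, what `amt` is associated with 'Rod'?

Base: (Shaft, amt=1).
Iteration 1: components of {Shaft} -> Bolt = 1*2 = 2.
Iteration 2: components of {Bolt} -> Gizmo = 2*1 = 2, Panel = 2*2 = 4, Rod = 2*5 = 10, Widget = 2*1 = 2.
Iteration 3: components of {Gizmo,Panel,Rod,Widget} -> Cap = 4*2 = 8, Gear = 4*1 = 4.
Iteration 4: components of {Cap,Gear} -> Cover = 4*4 = 16, Housing = 8*2 = 16, Hub = 4*3 = 12.
Iteration 5: no further components; recursion stops.

10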